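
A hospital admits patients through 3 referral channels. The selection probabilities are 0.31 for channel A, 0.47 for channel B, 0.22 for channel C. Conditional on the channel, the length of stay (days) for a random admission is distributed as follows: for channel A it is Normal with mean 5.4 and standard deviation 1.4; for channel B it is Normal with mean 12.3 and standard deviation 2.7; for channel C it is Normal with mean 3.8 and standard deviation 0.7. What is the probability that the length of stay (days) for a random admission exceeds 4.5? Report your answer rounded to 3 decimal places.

0.733

Conditional on each channel, P(X > 4.5): A: 0.739842; B: 0.998067; C: 0.158655.
By total probability, P(X > 4.5) = 0.31·0.739842 + 0.47·0.998067 + 0.22·0.158655 = 0.733347.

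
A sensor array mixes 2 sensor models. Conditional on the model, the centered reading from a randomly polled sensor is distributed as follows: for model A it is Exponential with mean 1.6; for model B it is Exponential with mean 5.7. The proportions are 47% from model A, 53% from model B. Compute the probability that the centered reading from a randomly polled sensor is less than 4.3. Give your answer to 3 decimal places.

0.719

Conditional on each model, P(X < 4.3): A: 0.931949; B: 0.529701.
By total probability, P(X < 4.3) = 0.47·0.931949 + 0.53·0.529701 = 0.718757.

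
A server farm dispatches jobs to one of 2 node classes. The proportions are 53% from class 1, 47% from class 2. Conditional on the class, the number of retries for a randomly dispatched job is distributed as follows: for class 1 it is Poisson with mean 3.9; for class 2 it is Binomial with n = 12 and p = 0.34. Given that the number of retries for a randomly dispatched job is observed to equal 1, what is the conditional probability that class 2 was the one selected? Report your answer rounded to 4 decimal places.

Likelihoods P(X=1 | ·): 1: 0.0789435; 2: 0.0422322.
Posterior ∝ prior × likelihood. Numerator for 2: 0.47·0.0422322 = 0.0198491.
Normalizing constant: 0.53·0.0789435 + 0.47·0.0422322 = 0.0616892.
P(2 | observation) = 0.0198491 / 0.0616892 = 0.32176.

0.3218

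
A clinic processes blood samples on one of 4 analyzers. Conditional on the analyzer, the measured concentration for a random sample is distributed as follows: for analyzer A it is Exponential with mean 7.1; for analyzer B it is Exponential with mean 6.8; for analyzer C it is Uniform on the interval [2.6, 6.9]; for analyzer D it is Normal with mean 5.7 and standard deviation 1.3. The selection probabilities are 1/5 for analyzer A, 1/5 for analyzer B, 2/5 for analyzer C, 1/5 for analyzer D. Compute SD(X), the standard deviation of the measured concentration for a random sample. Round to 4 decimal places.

4.6114

Per component, A: μ=7.1, E[X²]=100.82; B: μ=6.8, E[X²]=92.48; C: μ=4.75, E[X²]=24.1033; D: μ=5.7, E[X²]=34.18.
E[X] = 0.2·7.1 + 0.2·6.8 + 0.4·4.75 + 0.2·5.7 = 5.82.
E[X²] = 0.2·100.82 + 0.2·92.48 + 0.4·24.1033 + 0.2·34.18 = 55.1373.
Var(X) = E[X²] − (E[X])² = 55.1373 − 33.8724 = 21.2649.
SD(X) = √21.2649 = 4.61139.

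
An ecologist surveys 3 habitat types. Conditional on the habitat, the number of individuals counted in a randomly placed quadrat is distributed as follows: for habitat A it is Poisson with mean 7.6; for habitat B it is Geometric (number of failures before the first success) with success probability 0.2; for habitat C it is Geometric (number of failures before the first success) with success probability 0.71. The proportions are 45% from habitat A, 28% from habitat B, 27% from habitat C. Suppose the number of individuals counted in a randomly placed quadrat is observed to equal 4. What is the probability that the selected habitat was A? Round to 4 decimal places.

Likelihoods P(X=4 | ·): A: 0.0695673; B: 0.08192; C: 0.0050217.
Posterior ∝ prior × likelihood. Numerator for A: 0.45·0.0695673 = 0.0313053.
Normalizing constant: 0.45·0.0695673 + 0.28·0.08192 + 0.27·0.0050217 = 0.0555987.
P(A | observation) = 0.0313053 / 0.0555987 = 0.563057.

0.5631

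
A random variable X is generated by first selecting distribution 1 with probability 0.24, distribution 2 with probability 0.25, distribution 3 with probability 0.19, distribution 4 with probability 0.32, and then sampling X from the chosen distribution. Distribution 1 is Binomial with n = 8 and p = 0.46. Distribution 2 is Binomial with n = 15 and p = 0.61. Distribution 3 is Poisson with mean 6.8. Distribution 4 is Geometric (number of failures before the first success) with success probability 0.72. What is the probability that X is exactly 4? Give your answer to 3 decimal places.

0.086

Conditional on each component, P(X = 4): 1: 0.266504; 2: 0.00600016; 3: 0.0992252; 4: 0.00442552.
By total probability, P(X = 4) = 0.24·0.266504 + 0.25·0.00600016 + 0.19·0.0992252 + 0.32·0.00442552 = 0.0857301.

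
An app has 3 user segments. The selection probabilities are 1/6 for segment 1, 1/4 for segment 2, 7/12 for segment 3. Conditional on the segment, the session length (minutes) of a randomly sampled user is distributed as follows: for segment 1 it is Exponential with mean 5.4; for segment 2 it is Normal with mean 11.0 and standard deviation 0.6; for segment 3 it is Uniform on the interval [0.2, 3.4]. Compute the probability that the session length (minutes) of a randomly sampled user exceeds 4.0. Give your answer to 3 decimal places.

Conditional on each segment, P(X > 4.0): 1: 0.476761; 2: 1; 3: 0.
By total probability, P(X > 4.0) = 0.166667·0.476761 + 0.25·1 + 0.583333·0 = 0.32946.

0.329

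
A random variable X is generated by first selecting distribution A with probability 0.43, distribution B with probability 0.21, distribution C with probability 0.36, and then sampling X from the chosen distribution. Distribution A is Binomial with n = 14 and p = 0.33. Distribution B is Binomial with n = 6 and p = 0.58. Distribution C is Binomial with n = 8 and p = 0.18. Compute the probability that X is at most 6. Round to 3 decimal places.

Conditional on each component, P(X ≤ 6): A: 0.856887; B: 1; C: 0.999959.
By total probability, P(X ≤ 6) = 0.43·0.856887 + 0.21·1 + 0.36·0.999959 = 0.938446.

0.938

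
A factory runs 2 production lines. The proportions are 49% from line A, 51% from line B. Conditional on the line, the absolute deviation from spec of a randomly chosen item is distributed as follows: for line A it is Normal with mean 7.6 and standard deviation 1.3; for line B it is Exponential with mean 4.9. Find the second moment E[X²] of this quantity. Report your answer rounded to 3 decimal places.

For each component E[X²] = Var + (mean)², giving A: 59.45; B: 48.02.
Overall E[X²] = 0.49·59.45 + 0.51·48.02 = 53.6207.

53.621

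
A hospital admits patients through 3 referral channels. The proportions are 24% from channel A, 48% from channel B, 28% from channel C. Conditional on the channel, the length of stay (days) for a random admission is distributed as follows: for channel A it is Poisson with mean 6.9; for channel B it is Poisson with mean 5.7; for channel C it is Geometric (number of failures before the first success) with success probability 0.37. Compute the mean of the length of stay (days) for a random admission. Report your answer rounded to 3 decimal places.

4.869

Component means — A: 6.9; B: 5.7; C: 1.7027.
E[X] = 0.24·6.9 + 0.48·5.7 + 0.28·1.7027 = 4.86876.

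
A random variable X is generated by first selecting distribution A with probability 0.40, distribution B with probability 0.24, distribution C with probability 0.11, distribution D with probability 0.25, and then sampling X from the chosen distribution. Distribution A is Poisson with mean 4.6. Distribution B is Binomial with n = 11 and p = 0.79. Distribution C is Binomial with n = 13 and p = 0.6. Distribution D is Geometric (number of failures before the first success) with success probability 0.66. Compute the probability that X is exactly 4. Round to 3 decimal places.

0.080

Conditional on each component, P(X = 4): A: 0.187528; B: 0.00231503; C: 0.0242913; D: 0.00881982.
By total probability, P(X = 4) = 0.4·0.187528 + 0.24·0.00231503 + 0.11·0.0242913 + 0.25·0.00881982 = 0.0804437.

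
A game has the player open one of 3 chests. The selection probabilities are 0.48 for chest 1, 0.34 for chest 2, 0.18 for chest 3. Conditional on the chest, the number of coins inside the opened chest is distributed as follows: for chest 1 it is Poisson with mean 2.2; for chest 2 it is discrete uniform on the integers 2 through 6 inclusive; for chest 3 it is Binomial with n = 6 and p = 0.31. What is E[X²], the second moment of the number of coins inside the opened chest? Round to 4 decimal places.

10.3529

For each component E[X²] = Var + (mean)², giving 1: 7.04; 2: 18; 3: 4.743.
Overall E[X²] = 0.48·7.04 + 0.34·18 + 0.18·4.743 = 10.3529.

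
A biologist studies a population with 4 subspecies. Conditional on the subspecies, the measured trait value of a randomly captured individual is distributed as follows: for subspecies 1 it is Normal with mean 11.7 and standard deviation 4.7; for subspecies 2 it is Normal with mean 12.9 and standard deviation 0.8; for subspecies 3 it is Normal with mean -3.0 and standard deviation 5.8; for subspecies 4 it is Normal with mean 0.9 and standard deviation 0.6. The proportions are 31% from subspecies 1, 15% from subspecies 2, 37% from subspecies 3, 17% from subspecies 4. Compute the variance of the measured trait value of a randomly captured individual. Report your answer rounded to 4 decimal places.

69.1110

Per component, 1: μ=11.7, E[X²]=158.98; 2: μ=12.9, E[X²]=167.05; 3: μ=-3, E[X²]=42.64; 4: μ=0.9, E[X²]=1.17.
E[X] = 0.31·11.7 + 0.15·12.9 + 0.37·-3 + 0.17·0.9 = 4.605.
E[X²] = 0.31·158.98 + 0.15·167.05 + 0.37·42.64 + 0.17·1.17 = 90.317.
Var(X) = E[X²] − (E[X])² = 90.317 − 21.206 = 69.111.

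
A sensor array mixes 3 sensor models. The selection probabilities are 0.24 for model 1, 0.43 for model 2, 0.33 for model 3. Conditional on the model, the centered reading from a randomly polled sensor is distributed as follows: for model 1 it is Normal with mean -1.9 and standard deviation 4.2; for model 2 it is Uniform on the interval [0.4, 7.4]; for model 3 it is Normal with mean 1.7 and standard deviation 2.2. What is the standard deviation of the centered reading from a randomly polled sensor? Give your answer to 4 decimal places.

Per component, 1: μ=-1.9, E[X²]=21.25; 2: μ=3.9, E[X²]=19.2933; 3: μ=1.7, E[X²]=7.73.
E[X] = 0.24·-1.9 + 0.43·3.9 + 0.33·1.7 = 1.782.
E[X²] = 0.24·21.25 + 0.43·19.2933 + 0.33·7.73 = 15.947.
Var(X) = E[X²] − (E[X])² = 15.947 − 3.17552 = 12.7715.
SD(X) = √12.7715 = 3.57372.

3.5737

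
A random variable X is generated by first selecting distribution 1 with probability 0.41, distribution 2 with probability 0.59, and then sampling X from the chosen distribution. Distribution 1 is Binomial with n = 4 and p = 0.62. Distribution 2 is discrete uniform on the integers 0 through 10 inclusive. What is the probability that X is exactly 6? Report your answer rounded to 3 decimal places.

0.054

Conditional on each component, P(X = 6): 1: 0; 2: 0.0909091.
By total probability, P(X = 6) = 0.41·0 + 0.59·0.0909091 = 0.0536364.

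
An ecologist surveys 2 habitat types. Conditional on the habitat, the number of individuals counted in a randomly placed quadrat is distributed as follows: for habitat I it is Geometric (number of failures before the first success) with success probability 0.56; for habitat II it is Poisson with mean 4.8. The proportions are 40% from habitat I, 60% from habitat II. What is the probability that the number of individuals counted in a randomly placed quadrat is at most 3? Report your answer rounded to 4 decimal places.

0.5615

Conditional on each habitat, P(X ≤ 3): I: 0.962519; II: 0.29423.
By total probability, P(X ≤ 3) = 0.4·0.962519 + 0.6·0.29423 = 0.561546.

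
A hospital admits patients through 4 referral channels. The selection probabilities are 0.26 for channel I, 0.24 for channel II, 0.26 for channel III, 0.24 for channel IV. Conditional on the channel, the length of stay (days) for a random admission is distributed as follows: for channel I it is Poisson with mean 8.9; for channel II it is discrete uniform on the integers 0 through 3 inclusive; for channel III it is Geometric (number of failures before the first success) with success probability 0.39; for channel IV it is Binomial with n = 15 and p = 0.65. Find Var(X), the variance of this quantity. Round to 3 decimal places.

19.678

Per component, I: μ=8.9, E[X²]=88.11; II: μ=1.5, E[X²]=3.5; III: μ=1.5641, E[X²]=6.45694; IV: μ=9.75, E[X²]=98.475.
E[X] = 0.26·8.9 + 0.24·1.5 + 0.26·1.5641 + 0.24·9.75 = 5.42067.
E[X²] = 0.26·88.11 + 0.24·3.5 + 0.26·6.45694 + 0.24·98.475 = 49.0614.
Var(X) = E[X²] − (E[X])² = 49.0614 − 29.3836 = 19.6778.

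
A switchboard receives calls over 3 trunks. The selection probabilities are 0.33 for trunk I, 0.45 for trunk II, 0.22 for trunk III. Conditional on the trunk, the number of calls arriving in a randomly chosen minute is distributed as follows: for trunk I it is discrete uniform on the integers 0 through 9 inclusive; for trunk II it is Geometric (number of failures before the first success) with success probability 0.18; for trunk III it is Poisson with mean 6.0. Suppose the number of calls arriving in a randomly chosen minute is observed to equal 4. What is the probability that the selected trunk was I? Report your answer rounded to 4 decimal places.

0.3331

Likelihoods P(X=4 | ·): I: 0.1; II: 0.0813819; III: 0.133853.
Posterior ∝ prior × likelihood. Numerator for I: 0.33·0.1 = 0.033.
Normalizing constant: 0.33·0.1 + 0.45·0.0813819 + 0.22·0.133853 = 0.0990694.
P(I | observation) = 0.033 / 0.0990694 = 0.3331.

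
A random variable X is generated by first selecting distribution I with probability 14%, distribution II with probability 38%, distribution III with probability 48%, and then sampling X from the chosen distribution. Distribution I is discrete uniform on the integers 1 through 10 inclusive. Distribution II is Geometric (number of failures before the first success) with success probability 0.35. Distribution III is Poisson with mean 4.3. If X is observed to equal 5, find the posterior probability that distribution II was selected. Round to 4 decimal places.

0.1413

Likelihoods P(X=5 | ·): I: 0.1; II: 0.0406102; III: 0.166224.
Posterior ∝ prior × likelihood. Numerator for II: 0.38·0.0406102 = 0.0154319.
Normalizing constant: 0.14·0.1 + 0.38·0.0406102 + 0.48·0.166224 = 0.10922.
P(II | observation) = 0.0154319 / 0.10922 = 0.141292.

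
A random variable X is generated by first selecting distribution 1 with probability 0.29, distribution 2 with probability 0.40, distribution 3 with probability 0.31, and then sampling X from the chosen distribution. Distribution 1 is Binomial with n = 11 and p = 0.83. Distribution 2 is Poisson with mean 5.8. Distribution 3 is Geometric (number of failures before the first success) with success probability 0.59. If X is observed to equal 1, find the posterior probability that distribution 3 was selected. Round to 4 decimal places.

Likelihoods P(X=1 | ·): 1: 1.8406e-07; 2: 0.0175598; 3: 0.2419.
Posterior ∝ prior × likelihood. Numerator for 3: 0.31·0.2419 = 0.074989.
Normalizing constant: 0.29·1.8406e-07 + 0.4·0.0175598 + 0.31·0.2419 = 0.082013.
P(3 | observation) = 0.074989 / 0.082013 = 0.914355.

0.9144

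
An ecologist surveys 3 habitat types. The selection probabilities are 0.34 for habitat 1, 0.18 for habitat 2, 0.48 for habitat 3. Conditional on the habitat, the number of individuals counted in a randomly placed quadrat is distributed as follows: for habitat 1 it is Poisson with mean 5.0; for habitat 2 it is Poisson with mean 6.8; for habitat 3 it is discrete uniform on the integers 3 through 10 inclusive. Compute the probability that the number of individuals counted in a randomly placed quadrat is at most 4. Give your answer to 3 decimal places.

0.304

Conditional on each habitat, P(X ≤ 4): 1: 0.440493; 2: 0.192031; 3: 0.25.
By total probability, P(X ≤ 4) = 0.34·0.440493 + 0.18·0.192031 + 0.48·0.25 = 0.304333.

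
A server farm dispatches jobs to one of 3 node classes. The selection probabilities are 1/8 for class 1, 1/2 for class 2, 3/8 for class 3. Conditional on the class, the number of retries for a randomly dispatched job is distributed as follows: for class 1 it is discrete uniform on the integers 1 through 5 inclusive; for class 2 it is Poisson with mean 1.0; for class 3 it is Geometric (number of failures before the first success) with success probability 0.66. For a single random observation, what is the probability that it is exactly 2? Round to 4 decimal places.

Conditional on each class, P(X = 2): 1: 0.2; 2: 0.18394; 3: 0.076296.
By total probability, P(X = 2) = 0.125·0.2 + 0.5·0.18394 + 0.375·0.076296 = 0.145581.

0.1456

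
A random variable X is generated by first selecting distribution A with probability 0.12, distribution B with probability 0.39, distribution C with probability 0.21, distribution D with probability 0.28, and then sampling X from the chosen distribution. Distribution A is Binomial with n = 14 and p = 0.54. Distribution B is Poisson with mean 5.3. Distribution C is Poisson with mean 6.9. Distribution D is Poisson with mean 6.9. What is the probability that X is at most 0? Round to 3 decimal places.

Conditional on each component, P(X ≤ 0): A: 1.89937e-05; B: 0.00499159; C: 0.00100779; D: 0.00100779.
By total probability, P(X ≤ 0) = 0.12·1.89937e-05 + 0.39·0.00499159 + 0.21·0.00100779 + 0.28·0.00100779 = 0.00244282.

0.002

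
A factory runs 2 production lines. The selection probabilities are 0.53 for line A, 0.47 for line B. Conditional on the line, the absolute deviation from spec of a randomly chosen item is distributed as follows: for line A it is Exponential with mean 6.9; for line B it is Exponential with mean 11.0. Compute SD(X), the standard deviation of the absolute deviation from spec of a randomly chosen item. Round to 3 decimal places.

9.289

Per component, A: μ=6.9, E[X²]=95.22; B: μ=11, E[X²]=242.
E[X] = 0.53·6.9 + 0.47·11 = 8.827.
E[X²] = 0.53·95.22 + 0.47·242 = 164.207.
Var(X) = E[X²] − (E[X])² = 164.207 − 77.9159 = 86.2907.
SD(X) = √86.2907 = 9.28928.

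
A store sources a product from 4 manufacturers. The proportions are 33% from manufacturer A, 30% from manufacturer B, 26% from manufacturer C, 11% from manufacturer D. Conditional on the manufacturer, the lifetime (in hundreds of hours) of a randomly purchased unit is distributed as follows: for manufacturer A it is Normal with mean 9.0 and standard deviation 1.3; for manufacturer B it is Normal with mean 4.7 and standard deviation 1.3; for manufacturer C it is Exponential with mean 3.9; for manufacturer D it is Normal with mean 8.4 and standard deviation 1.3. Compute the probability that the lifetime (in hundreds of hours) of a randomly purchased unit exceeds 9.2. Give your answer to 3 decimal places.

Conditional on each manufacturer, P(X > 9.2): A: 0.438866; B: 0.000268549; C: 0.0945171; D: 0.26915.
By total probability, P(X > 9.2) = 0.33·0.438866 + 0.3·0.000268549 + 0.26·0.0945171 + 0.11·0.26915 = 0.199087.

0.199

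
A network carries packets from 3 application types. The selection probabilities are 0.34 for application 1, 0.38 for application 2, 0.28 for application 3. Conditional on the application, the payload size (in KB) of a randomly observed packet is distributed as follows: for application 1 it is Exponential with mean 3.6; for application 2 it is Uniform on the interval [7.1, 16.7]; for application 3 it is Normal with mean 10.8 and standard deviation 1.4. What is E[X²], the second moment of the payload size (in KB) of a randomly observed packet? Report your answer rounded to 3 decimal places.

98.751

For each component E[X²] = Var + (mean)², giving 1: 25.92; 2: 149.29; 3: 118.6.
Overall E[X²] = 0.34·25.92 + 0.38·149.29 + 0.28·118.6 = 98.751.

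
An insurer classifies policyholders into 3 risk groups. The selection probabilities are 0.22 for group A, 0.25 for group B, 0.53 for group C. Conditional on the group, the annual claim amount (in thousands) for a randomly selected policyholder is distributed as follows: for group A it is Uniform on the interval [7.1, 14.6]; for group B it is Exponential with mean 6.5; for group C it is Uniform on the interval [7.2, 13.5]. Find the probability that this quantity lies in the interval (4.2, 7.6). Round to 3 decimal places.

0.102

Conditional on each group, P(4.2 < X < 7.6): A: 0.0666667; B: 0.213452; C: 0.0634921.
By total probability, P(4.2 < X < 7.6) = 0.22·0.0666667 + 0.25·0.213452 + 0.53·0.0634921 = 0.10168.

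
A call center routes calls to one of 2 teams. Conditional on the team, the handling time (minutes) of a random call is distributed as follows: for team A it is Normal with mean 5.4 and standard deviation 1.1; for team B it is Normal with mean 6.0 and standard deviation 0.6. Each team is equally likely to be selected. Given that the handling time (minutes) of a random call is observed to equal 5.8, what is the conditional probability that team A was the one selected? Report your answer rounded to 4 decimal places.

0.3505

Likelihoods f(5.8 | ·): A: 0.339472; B: 0.628972.
Posterior ∝ prior × likelihood. Numerator for A: 0.5·0.339472 = 0.169736.
Normalizing constant: 0.5·0.339472 + 0.5·0.628972 = 0.484222.
P(A | observation) = 0.169736 / 0.484222 = 0.350533.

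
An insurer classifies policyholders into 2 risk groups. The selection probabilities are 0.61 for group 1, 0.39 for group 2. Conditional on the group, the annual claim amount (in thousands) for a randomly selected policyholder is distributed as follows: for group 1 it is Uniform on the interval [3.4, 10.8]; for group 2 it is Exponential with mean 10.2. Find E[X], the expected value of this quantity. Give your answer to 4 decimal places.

8.3090

Component means — 1: 7.1; 2: 10.2.
E[X] = 0.61·7.1 + 0.39·10.2 = 8.309.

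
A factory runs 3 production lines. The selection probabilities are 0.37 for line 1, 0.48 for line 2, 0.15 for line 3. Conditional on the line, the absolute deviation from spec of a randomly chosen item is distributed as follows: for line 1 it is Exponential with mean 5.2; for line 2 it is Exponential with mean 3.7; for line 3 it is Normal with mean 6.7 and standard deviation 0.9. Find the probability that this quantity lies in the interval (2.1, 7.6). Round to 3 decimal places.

Conditional on each line, P(2.1 < X < 7.6): 1: 0.435868; 2: 0.438689; 3: 0.841345.
By total probability, P(2.1 < X < 7.6) = 0.37·0.435868 + 0.48·0.438689 + 0.15·0.841345 = 0.498043.

0.498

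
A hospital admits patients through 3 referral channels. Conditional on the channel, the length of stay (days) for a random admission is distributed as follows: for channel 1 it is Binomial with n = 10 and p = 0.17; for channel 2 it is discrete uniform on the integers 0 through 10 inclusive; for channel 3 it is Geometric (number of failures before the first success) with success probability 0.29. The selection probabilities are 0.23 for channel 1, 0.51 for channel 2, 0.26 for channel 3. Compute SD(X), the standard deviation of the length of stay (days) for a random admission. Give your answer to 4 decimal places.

Per component, 1: μ=1.7, E[X²]=4.301; 2: μ=5, E[X²]=35; 3: μ=2.44828, E[X²]=14.4364.
E[X] = 0.23·1.7 + 0.51·5 + 0.26·2.44828 = 3.57755.
E[X²] = 0.23·4.301 + 0.51·35 + 0.26·14.4364 = 22.5927.
Var(X) = E[X²] − (E[X])² = 22.5927 − 12.7989 = 9.79381.
SD(X) = √9.79381 = 3.12951.

3.1295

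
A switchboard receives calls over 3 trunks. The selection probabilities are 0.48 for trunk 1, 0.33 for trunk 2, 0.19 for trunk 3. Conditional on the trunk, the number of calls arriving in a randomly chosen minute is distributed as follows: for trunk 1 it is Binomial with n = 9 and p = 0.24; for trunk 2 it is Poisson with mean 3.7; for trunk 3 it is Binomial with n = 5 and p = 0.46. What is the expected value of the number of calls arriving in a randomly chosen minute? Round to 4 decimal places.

2.6948

Component means — 1: 2.16; 2: 3.7; 3: 2.3.
E[X] = 0.48·2.16 + 0.33·3.7 + 0.19·2.3 = 2.6948.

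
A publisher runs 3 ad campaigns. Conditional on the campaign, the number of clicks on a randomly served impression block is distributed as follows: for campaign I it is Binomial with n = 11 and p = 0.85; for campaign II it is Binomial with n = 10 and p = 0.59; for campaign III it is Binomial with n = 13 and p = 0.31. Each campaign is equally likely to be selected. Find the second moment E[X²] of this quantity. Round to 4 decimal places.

48.3585

For each component E[X²] = Var + (mean)², giving I: 88.825; II: 37.229; III: 19.0216.
Overall E[X²] = 0.333333·88.825 + 0.333333·37.229 + 0.333333·19.0216 = 48.3585.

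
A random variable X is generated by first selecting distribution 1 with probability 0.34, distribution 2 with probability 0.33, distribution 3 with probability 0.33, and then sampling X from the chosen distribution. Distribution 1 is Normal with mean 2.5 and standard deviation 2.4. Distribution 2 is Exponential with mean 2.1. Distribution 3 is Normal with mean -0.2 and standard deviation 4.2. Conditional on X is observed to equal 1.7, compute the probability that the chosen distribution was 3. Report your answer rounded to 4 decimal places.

0.1865

Likelihoods f(1.7 | ·): 1: 0.157243; 2: 0.211938; 3: 0.0857476.
Posterior ∝ prior × likelihood. Numerator for 3: 0.33·0.0857476 = 0.0282967.
Normalizing constant: 0.34·0.157243 + 0.33·0.211938 + 0.33·0.0857476 = 0.151699.
P(3 | observation) = 0.0282967 / 0.151699 = 0.186532.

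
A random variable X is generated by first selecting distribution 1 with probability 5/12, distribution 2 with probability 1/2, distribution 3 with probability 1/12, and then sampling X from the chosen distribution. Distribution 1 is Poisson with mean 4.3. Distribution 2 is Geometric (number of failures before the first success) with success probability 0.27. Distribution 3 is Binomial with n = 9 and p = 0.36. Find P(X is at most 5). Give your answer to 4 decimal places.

Conditional on each component, P(X ≤ 5): 1: 0.736663; 2: 0.848666; 3: 0.938785.
By total probability, P(X ≤ 5) = 0.416667·0.736663 + 0.5·0.848666 + 0.0833333·0.938785 = 0.809508.

0.8095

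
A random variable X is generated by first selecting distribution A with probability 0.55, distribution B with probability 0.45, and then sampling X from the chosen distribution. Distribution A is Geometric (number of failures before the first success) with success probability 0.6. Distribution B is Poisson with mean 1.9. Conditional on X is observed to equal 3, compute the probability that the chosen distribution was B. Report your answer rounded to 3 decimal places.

0.785

Likelihoods P(X=3 | ·): A: 0.0384; B: 0.170982.
Posterior ∝ prior × likelihood. Numerator for B: 0.45·0.170982 = 0.0769418.
Normalizing constant: 0.55·0.0384 + 0.45·0.170982 = 0.0980618.
P(B | observation) = 0.0769418 / 0.0980618 = 0.784626.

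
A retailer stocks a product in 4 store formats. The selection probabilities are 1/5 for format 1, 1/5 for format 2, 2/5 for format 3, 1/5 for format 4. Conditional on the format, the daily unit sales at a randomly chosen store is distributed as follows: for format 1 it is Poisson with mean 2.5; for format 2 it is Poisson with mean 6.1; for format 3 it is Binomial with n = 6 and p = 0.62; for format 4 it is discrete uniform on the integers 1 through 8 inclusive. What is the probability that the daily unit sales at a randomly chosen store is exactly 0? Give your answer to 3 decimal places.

0.018

Conditional on each format, P(X = 0): 1: 0.082085; 2: 0.00224287; 3: 0.00301094; 4: 0.
By total probability, P(X = 0) = 0.2·0.082085 + 0.2·0.00224287 + 0.4·0.00301094 + 0.2·0 = 0.0180699.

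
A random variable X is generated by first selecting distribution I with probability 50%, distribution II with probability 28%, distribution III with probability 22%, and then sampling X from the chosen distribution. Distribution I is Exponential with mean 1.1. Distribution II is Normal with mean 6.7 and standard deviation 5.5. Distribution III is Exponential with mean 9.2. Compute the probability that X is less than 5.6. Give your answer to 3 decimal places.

Conditional on each component, P(X < 5.6): I: 0.993848; II: 0.42074; III: 0.45594.
By total probability, P(X < 5.6) = 0.5·0.993848 + 0.28·0.42074 + 0.22·0.45594 = 0.715038.

0.715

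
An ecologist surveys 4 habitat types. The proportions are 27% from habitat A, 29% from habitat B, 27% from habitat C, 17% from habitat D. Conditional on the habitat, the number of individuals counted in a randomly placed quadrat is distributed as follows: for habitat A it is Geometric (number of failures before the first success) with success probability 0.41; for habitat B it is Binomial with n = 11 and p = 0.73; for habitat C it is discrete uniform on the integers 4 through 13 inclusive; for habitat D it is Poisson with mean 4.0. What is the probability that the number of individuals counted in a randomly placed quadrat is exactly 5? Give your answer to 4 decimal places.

Conditional on each habitat, P(X = 5): A: 0.0293119; B: 0.0371055; C: 0.1; D: 0.156293.
By total probability, P(X = 5) = 0.27·0.0293119 + 0.29·0.0371055 + 0.27·0.1 + 0.17·0.156293 = 0.0722447.

0.0722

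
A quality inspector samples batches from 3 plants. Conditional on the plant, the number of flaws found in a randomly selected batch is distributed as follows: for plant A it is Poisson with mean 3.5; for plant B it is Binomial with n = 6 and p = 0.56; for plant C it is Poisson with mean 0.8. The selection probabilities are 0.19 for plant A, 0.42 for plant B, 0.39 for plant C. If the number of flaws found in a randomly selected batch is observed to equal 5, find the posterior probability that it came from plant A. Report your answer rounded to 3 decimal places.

0.290

Likelihoods P(X=5 | ·): A: 0.132169; B: 0.145393; C: 0.00122697.
Posterior ∝ prior × likelihood. Numerator for A: 0.19·0.132169 = 0.025112.
Normalizing constant: 0.19·0.132169 + 0.42·0.145393 + 0.39·0.00122697 = 0.0866557.
P(A | observation) = 0.025112 / 0.0866557 = 0.289791.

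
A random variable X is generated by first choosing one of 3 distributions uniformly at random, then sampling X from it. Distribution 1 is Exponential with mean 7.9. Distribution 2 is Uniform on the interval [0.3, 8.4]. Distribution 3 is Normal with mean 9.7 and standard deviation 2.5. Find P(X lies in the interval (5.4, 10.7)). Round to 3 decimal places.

Conditional on each component, P(5.4 < X < 10.7): 1: 0.24673; 2: 0.37037; 3: 0.612706.
By total probability, P(5.4 < X < 10.7) = 0.333333·0.24673 + 0.333333·0.37037 + 0.333333·0.612706 = 0.409935.

0.410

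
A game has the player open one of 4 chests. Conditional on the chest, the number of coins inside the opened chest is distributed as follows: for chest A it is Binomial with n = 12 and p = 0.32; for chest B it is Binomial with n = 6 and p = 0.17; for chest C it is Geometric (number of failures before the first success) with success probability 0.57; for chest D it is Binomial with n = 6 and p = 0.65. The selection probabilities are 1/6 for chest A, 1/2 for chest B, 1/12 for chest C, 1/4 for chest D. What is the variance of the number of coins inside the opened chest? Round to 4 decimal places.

Per component, A: μ=3.84, E[X²]=17.3568; B: μ=1.02, E[X²]=1.887; C: μ=0.754386, E[X²]=1.89258; D: μ=3.9, E[X²]=16.575.
E[X] = 0.166667·3.84 + 0.5·1.02 + 0.0833333·0.754386 + 0.25·3.9 = 2.18787.
E[X²] = 0.166667·17.3568 + 0.5·1.887 + 0.0833333·1.89258 + 0.25·16.575 = 8.13777.
Var(X) = E[X²] − (E[X])² = 8.13777 − 4.78676 = 3.35101.

3.3510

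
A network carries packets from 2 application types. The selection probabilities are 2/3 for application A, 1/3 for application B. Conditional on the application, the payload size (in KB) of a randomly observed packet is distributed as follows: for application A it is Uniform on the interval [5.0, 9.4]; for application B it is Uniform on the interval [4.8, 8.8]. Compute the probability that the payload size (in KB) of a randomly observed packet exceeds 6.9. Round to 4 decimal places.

Conditional on each application, P(X > 6.9): A: 0.568182; B: 0.475.
By total probability, P(X > 6.9) = 0.666667·0.568182 + 0.333333·0.475 = 0.537121.

0.5371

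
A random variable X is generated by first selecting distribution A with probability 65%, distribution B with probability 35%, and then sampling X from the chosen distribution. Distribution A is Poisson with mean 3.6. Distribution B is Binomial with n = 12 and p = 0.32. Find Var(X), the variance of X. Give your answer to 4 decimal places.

Per component, A: μ=3.6, E[X²]=16.56; B: μ=3.84, E[X²]=17.3568.
E[X] = 0.65·3.6 + 0.35·3.84 = 3.684.
E[X²] = 0.65·16.56 + 0.35·17.3568 = 16.8389.
Var(X) = E[X²] − (E[X])² = 16.8389 − 13.5719 = 3.26702.

3.2670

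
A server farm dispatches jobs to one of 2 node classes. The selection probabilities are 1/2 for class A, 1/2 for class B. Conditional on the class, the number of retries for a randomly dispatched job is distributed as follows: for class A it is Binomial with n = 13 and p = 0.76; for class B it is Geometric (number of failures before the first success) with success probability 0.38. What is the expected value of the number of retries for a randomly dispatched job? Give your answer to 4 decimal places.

Component means — A: 9.88; B: 1.63158.
E[X] = 0.5·9.88 + 0.5·1.63158 = 5.75579.

5.7558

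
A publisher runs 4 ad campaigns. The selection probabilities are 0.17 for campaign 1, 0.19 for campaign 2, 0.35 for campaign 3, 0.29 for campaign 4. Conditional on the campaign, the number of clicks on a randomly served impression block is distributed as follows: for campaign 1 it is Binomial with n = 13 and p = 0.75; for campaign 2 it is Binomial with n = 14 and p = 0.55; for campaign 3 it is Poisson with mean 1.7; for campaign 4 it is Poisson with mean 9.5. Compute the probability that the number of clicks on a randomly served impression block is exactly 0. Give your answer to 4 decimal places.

0.0640

Conditional on each campaign, P(X = 0): 1: 1.49012e-08; 2: 1.39629e-05; 3: 0.182684; 4: 7.48518e-05.
By total probability, P(X = 0) = 0.17·1.49012e-08 + 0.19·1.39629e-05 + 0.35·0.182684 + 0.29·7.48518e-05 = 0.0639636.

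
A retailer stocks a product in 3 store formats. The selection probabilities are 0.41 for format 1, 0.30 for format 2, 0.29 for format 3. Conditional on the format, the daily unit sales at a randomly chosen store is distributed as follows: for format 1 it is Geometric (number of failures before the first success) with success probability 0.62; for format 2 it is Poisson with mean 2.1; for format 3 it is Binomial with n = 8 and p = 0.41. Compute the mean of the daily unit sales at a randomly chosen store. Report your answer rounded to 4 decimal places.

1.8325

Component means — 1: 0.612903; 2: 2.1; 3: 3.28.
E[X] = 0.41·0.612903 + 0.3·2.1 + 0.29·3.28 = 1.83249.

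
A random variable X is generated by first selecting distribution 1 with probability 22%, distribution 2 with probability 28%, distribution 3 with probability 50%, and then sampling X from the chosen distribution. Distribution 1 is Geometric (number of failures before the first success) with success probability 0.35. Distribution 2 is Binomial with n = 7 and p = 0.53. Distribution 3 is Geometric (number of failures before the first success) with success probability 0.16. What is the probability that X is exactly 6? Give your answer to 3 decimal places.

Conditional on each component, P(X = 6): 1: 0.0263966; 2: 0.0729207; 3: 0.0562077.
By total probability, P(X = 6) = 0.22·0.0263966 + 0.28·0.0729207 + 0.5·0.0562077 = 0.0543289.

0.054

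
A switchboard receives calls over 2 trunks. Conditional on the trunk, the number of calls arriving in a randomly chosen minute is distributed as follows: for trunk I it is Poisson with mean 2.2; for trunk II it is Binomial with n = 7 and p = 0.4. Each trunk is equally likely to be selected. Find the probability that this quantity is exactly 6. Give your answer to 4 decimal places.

0.0173

Conditional on each trunk, P(X = 6): I: 0.0174484; II: 0.0172032.
By total probability, P(X = 6) = 0.5·0.0174484 + 0.5·0.0172032 = 0.0173258.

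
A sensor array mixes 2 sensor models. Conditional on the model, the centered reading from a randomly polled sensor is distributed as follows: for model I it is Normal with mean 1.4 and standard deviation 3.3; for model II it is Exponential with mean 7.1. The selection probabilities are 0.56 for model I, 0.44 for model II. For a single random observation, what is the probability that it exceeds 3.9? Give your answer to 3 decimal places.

Conditional on each model, P(X > 3.9): I: 0.224352; II: 0.577356.
By total probability, P(X > 3.9) = 0.56·0.224352 + 0.44·0.577356 = 0.379674.

0.380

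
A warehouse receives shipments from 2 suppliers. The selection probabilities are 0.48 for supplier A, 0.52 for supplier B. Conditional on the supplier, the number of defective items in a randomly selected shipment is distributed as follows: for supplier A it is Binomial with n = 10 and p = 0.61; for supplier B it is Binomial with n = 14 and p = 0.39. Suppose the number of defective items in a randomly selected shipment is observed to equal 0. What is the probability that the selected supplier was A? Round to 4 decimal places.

Likelihoods P(X=0 | ·): A: 8.14041e-05; B: 0.000987683.
Posterior ∝ prior × likelihood. Numerator for A: 0.48·8.14041e-05 = 3.90739e-05.
Normalizing constant: 0.48·8.14041e-05 + 0.52·0.000987683 = 0.000552669.
P(A | observation) = 3.90739e-05 / 0.000552669 = 0.0707004.

0.0707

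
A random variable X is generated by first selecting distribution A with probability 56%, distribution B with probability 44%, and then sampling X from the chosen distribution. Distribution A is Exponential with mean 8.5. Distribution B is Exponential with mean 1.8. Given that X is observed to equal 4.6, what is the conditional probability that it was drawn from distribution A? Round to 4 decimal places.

0.6689

Likelihoods f(4.6 | ·): A: 0.068478; B: 0.0431384.
Posterior ∝ prior × likelihood. Numerator for A: 0.56·0.068478 = 0.0383477.
Normalizing constant: 0.56·0.068478 + 0.44·0.0431384 = 0.0573286.
P(A | observation) = 0.0383477 / 0.0573286 = 0.668911.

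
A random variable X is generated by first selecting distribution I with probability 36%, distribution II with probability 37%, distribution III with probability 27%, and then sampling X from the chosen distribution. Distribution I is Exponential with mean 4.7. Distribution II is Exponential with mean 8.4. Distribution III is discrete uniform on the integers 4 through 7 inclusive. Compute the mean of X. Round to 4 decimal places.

Component means — I: 4.7; II: 8.4; III: 5.5.
E[X] = 0.36·4.7 + 0.37·8.4 + 0.27·5.5 = 6.285.

6.2850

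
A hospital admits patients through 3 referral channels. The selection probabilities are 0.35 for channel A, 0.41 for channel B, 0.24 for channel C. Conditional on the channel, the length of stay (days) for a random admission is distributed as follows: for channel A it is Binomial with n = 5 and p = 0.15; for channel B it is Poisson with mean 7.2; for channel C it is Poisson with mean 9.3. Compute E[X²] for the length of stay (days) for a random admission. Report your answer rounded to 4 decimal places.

For each component E[X²] = Var + (mean)², giving A: 1.2; B: 59.04; C: 95.79.
Overall E[X²] = 0.35·1.2 + 0.41·59.04 + 0.24·95.79 = 47.616.

47.6160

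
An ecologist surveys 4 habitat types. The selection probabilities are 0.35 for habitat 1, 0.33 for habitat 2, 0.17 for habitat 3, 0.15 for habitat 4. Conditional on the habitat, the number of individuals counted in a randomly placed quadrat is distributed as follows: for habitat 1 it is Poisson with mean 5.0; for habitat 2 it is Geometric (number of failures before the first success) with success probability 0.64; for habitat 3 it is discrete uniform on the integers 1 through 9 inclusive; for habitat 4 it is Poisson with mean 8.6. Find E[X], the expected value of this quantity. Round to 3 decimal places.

4.076

Component means — 1: 5; 2: 0.5625; 3: 5; 4: 8.6.
E[X] = 0.35·5 + 0.33·0.5625 + 0.17·5 + 0.15·8.6 = 4.07562.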